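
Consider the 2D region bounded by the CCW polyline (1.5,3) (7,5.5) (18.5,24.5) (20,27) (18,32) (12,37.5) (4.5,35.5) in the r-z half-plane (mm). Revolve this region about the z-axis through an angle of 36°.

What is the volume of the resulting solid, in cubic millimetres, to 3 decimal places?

Volume = 2159.753 mm³

Profile (r,z), 7 vertices: (1.5,3) (7,5.5) (18.5,24.5) (20,27) (18,32) (12,37.5) (4.5,35.5)
edge 0: (1.5,3)→(7,5.5)  cross = 1.5·5.5 − 7·3 = -12.7500; (r_i+r_j)·cross = 8.5·-12.7500 = -108.3750
edge 1: (7,5.5)→(18.5,24.5)  cross = 7·24.5 − 18.5·5.5 = 69.7500; (r_i+r_j)·cross = 25.5·69.7500 = 1778.6250
edge 2: (18.5,24.5)→(20,27)  cross = 18.5·27 − 20·24.5 = 9.5000; (r_i+r_j)·cross = 38.5·9.5000 = 365.7500
edge 3: (20,27)→(18,32)  cross = 20·32 − 18·27 = 154.0000; (r_i+r_j)·cross = 38·154.0000 = 5852.0000
edge 4: (18,32)→(12,37.5)  cross = 18·37.5 − 12·32 = 291.0000; (r_i+r_j)·cross = 30·291.0000 = 8730.0000
edge 5: (12,37.5)→(4.5,35.5)  cross = 12·35.5 − 4.5·37.5 = 257.2500; (r_i+r_j)·cross = 16.5·257.2500 = 4244.6250
edge 6: (4.5,35.5)→(1.5,3)  cross = 4.5·3 − 1.5·35.5 = -39.7500; (r_i+r_j)·cross = 6·-39.7500 = -238.5000
Σcross = 729.0000 → A = |Σcross|/2 = 364.5000 mm²
Σ(r_i+r_j)·cross = 20624.1250 → first moment M = |Σ|/6 = 3437.3542
R_c = M/A = 3437.3542/364.5000 = 9.4303 mm
θ = 36° = 0.628319 rad
V = θ·R_c·A = 0.628319·9.4303·364.5000 = 2159.753 mm³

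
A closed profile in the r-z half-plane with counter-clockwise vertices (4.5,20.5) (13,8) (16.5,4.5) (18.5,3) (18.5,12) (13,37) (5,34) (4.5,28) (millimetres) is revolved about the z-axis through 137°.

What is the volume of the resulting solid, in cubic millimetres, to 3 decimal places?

Profile (r,z), 8 vertices: (4.5,20.5) (13,8) (16.5,4.5) (18.5,3) (18.5,12) (13,37) (5,34) (4.5,28)
edge 0: (4.5,20.5)→(13,8)  cross = 4.5·8 − 13·20.5 = -230.5000; (r_i+r_j)·cross = 17.5·-230.5000 = -4033.7500
edge 1: (13,8)→(16.5,4.5)  cross = 13·4.5 − 16.5·8 = -73.5000; (r_i+r_j)·cross = 29.5·-73.5000 = -2168.2500
edge 2: (16.5,4.5)→(18.5,3)  cross = 16.5·3 − 18.5·4.5 = -33.7500; (r_i+r_j)·cross = 35·-33.7500 = -1181.2500
edge 3: (18.5,3)→(18.5,12)  cross = 18.5·12 − 18.5·3 = 166.5000; (r_i+r_j)·cross = 37·166.5000 = 6160.5000
edge 4: (18.5,12)→(13,37)  cross = 18.5·37 − 13·12 = 528.5000; (r_i+r_j)·cross = 31.5·528.5000 = 16647.7500
edge 5: (13,37)→(5,34)  cross = 13·34 − 5·37 = 257.0000; (r_i+r_j)·cross = 18·257.0000 = 4626.0000
edge 6: (5,34)→(4.5,28)  cross = 5·28 − 4.5·34 = -13.0000; (r_i+r_j)·cross = 9.5·-13.0000 = -123.5000
edge 7: (4.5,28)→(4.5,20.5)  cross = 4.5·20.5 − 4.5·28 = -33.7500; (r_i+r_j)·cross = 9·-33.7500 = -303.7500
Σcross = 567.5000 → A = |Σcross|/2 = 283.7500 mm²
Σ(r_i+r_j)·cross = 19623.7500 → first moment M = |Σ|/6 = 3270.6250
R_c = M/A = 3270.6250/283.7500 = 11.5264 mm
θ = 137° = 2.391101 rad
V = θ·R_c·A = 2.391101·11.5264·283.7500 = 7820.395 mm³

Volume = 7820.395 mm³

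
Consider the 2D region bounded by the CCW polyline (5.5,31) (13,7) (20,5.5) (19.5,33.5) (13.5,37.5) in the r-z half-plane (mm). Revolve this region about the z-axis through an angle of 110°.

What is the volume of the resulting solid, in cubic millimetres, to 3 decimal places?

Profile (r,z), 5 vertices: (5.5,31) (13,7) (20,5.5) (19.5,33.5) (13.5,37.5)
edge 0: (5.5,31)→(13,7)  cross = 5.5·7 − 13·31 = -364.5000; (r_i+r_j)·cross = 18.5·-364.5000 = -6743.2500
edge 1: (13,7)→(20,5.5)  cross = 13·5.5 − 20·7 = -68.5000; (r_i+r_j)·cross = 33·-68.5000 = -2260.5000
edge 2: (20,5.5)→(19.5,33.5)  cross = 20·33.5 − 19.5·5.5 = 562.7500; (r_i+r_j)·cross = 39.5·562.7500 = 22228.6250
edge 3: (19.5,33.5)→(13.5,37.5)  cross = 19.5·37.5 − 13.5·33.5 = 279.0000; (r_i+r_j)·cross = 33·279.0000 = 9207.0000
edge 4: (13.5,37.5)→(5.5,31)  cross = 13.5·31 − 5.5·37.5 = 212.2500; (r_i+r_j)·cross = 19·212.2500 = 4032.7500
Σcross = 621.0000 → A = |Σcross|/2 = 310.5000 mm²
Σ(r_i+r_j)·cross = 26464.6250 → first moment M = |Σ|/6 = 4410.7708
R_c = M/A = 4410.7708/310.5000 = 14.2054 mm
θ = 110° = 1.919862 rad
V = θ·R_c·A = 1.919862·14.2054·310.5000 = 8468.072 mm³

Volume = 8468.072 mm³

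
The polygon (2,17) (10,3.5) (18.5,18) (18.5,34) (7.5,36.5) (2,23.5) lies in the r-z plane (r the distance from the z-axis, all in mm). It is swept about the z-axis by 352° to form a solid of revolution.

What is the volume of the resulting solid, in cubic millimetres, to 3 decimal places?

Volume = 24713.490 mm³

Profile (r,z), 6 vertices: (2,17) (10,3.5) (18.5,18) (18.5,34) (7.5,36.5) (2,23.5)
edge 0: (2,17)→(10,3.5)  cross = 2·3.5 − 10·17 = -163.0000; (r_i+r_j)·cross = 12·-163.0000 = -1956.0000
edge 1: (10,3.5)→(18.5,18)  cross = 10·18 − 18.5·3.5 = 115.2500; (r_i+r_j)·cross = 28.5·115.2500 = 3284.6250
edge 2: (18.5,18)→(18.5,34)  cross = 18.5·34 − 18.5·18 = 296.0000; (r_i+r_j)·cross = 37·296.0000 = 10952.0000
edge 3: (18.5,34)→(7.5,36.5)  cross = 18.5·36.5 − 7.5·34 = 420.2500; (r_i+r_j)·cross = 26·420.2500 = 10926.5000
edge 4: (7.5,36.5)→(2,23.5)  cross = 7.5·23.5 − 2·36.5 = 103.2500; (r_i+r_j)·cross = 9.5·103.2500 = 980.8750
edge 5: (2,23.5)→(2,17)  cross = 2·17 − 2·23.5 = -13.0000; (r_i+r_j)·cross = 4·-13.0000 = -52.0000
Σcross = 758.7500 → A = |Σcross|/2 = 379.3750 mm²
Σ(r_i+r_j)·cross = 24136.0000 → first moment M = |Σ|/6 = 4022.6667
R_c = M/A = 4022.6667/379.3750 = 10.6034 mm
θ = 352° = 6.143559 rad
V = θ·R_c·A = 6.143559·10.6034·379.3750 = 24713.490 mm³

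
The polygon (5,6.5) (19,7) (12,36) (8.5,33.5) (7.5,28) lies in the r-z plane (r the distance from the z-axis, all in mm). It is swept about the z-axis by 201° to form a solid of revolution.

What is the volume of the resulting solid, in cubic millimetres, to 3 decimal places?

Profile (r,z), 5 vertices: (5,6.5) (19,7) (12,36) (8.5,33.5) (7.5,28)
edge 0: (5,6.5)→(19,7)  cross = 5·7 − 19·6.5 = -88.5000; (r_i+r_j)·cross = 24·-88.5000 = -2124.0000
edge 1: (19,7)→(12,36)  cross = 19·36 − 12·7 = 600.0000; (r_i+r_j)·cross = 31·600.0000 = 18600.0000
edge 2: (12,36)→(8.5,33.5)  cross = 12·33.5 − 8.5·36 = 96.0000; (r_i+r_j)·cross = 20.5·96.0000 = 1968.0000
edge 3: (8.5,33.5)→(7.5,28)  cross = 8.5·28 − 7.5·33.5 = -13.2500; (r_i+r_j)·cross = 16·-13.2500 = -212.0000
edge 4: (7.5,28)→(5,6.5)  cross = 7.5·6.5 − 5·28 = -91.2500; (r_i+r_j)·cross = 12.5·-91.2500 = -1140.6250
Σcross = 503.0000 → A = |Σcross|/2 = 251.5000 mm²
Σ(r_i+r_j)·cross = 17091.3750 → first moment M = |Σ|/6 = 2848.5625
R_c = M/A = 2848.5625/251.5000 = 11.3263 mm
θ = 201° = 3.508112 rad
V = θ·R_c·A = 3.508112·11.3263·251.5000 = 9993.076 mm³

Volume = 9993.076 mm³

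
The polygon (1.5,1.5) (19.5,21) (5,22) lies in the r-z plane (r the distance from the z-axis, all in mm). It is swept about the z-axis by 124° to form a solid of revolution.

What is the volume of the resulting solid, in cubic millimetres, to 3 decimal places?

Volume = 2820.504 mm³

Profile (r,z), 3 vertices: (1.5,1.5) (19.5,21) (5,22)
edge 0: (1.5,1.5)→(19.5,21)  cross = 1.5·21 − 19.5·1.5 = 2.2500; (r_i+r_j)·cross = 21·2.2500 = 47.2500
edge 1: (19.5,21)→(5,22)  cross = 19.5·22 − 5·21 = 324.0000; (r_i+r_j)·cross = 24.5·324.0000 = 7938.0000
edge 2: (5,22)→(1.5,1.5)  cross = 5·1.5 − 1.5·22 = -25.5000; (r_i+r_j)·cross = 6.5·-25.5000 = -165.7500
Σcross = 300.7500 → A = |Σcross|/2 = 150.3750 mm²
Σ(r_i+r_j)·cross = 7819.5000 → first moment M = |Σ|/6 = 1303.2500
R_c = M/A = 1303.2500/150.3750 = 8.6667 mm
θ = 124° = 2.164208 rad
V = θ·R_c·A = 2.164208·8.6667·150.3750 = 2820.504 mm³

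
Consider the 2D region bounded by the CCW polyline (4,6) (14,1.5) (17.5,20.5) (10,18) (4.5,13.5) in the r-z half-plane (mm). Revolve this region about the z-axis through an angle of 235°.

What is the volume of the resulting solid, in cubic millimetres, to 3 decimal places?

Profile (r,z), 5 vertices: (4,6) (14,1.5) (17.5,20.5) (10,18) (4.5,13.5)
edge 0: (4,6)→(14,1.5)  cross = 4·1.5 − 14·6 = -78.0000; (r_i+r_j)·cross = 18·-78.0000 = -1404.0000
edge 1: (14,1.5)→(17.5,20.5)  cross = 14·20.5 − 17.5·1.5 = 260.7500; (r_i+r_j)·cross = 31.5·260.7500 = 8213.6250
edge 2: (17.5,20.5)→(10,18)  cross = 17.5·18 − 10·20.5 = 110.0000; (r_i+r_j)·cross = 27.5·110.0000 = 3025.0000
edge 3: (10,18)→(4.5,13.5)  cross = 10·13.5 − 4.5·18 = 54.0000; (r_i+r_j)·cross = 14.5·54.0000 = 783.0000
edge 4: (4.5,13.5)→(4,6)  cross = 4.5·6 − 4·13.5 = -27.0000; (r_i+r_j)·cross = 8.5·-27.0000 = -229.5000
Σcross = 319.7500 → A = |Σcross|/2 = 159.8750 mm²
Σ(r_i+r_j)·cross = 10388.1250 → first moment M = |Σ|/6 = 1731.3542
R_c = M/A = 1731.3542/159.8750 = 10.8294 mm
θ = 235° = 4.101524 rad
V = θ·R_c·A = 4.101524·10.8294·159.8750 = 7101.190 mm³

Volume = 7101.190 mm³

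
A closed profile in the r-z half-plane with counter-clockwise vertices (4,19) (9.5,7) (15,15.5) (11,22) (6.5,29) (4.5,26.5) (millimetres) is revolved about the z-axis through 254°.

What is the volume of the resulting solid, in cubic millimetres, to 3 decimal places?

Volume = 4793.975 mm³

Profile (r,z), 6 vertices: (4,19) (9.5,7) (15,15.5) (11,22) (6.5,29) (4.5,26.5)
edge 0: (4,19)→(9.5,7)  cross = 4·7 − 9.5·19 = -152.5000; (r_i+r_j)·cross = 13.5·-152.5000 = -2058.7500
edge 1: (9.5,7)→(15,15.5)  cross = 9.5·15.5 − 15·7 = 42.2500; (r_i+r_j)·cross = 24.5·42.2500 = 1035.1250
edge 2: (15,15.5)→(11,22)  cross = 15·22 − 11·15.5 = 159.5000; (r_i+r_j)·cross = 26·159.5000 = 4147.0000
edge 3: (11,22)→(6.5,29)  cross = 11·29 − 6.5·22 = 176.0000; (r_i+r_j)·cross = 17.5·176.0000 = 3080.0000
edge 4: (6.5,29)→(4.5,26.5)  cross = 6.5·26.5 − 4.5·29 = 41.7500; (r_i+r_j)·cross = 11·41.7500 = 459.2500
edge 5: (4.5,26.5)→(4,19)  cross = 4.5·19 − 4·26.5 = -20.5000; (r_i+r_j)·cross = 8.5·-20.5000 = -174.2500
Σcross = 246.5000 → A = |Σcross|/2 = 123.2500 mm²
Σ(r_i+r_j)·cross = 6488.3750 → first moment M = |Σ|/6 = 1081.3958
R_c = M/A = 1081.3958/123.2500 = 8.7740 mm
θ = 254° = 4.433136 rad
V = θ·R_c·A = 4.433136·8.7740·123.2500 = 4793.975 mm³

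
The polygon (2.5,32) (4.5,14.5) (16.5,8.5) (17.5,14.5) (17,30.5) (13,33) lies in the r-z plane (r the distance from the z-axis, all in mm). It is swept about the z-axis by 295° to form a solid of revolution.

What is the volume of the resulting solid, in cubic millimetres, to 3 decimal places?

Profile (r,z), 6 vertices: (2.5,32) (4.5,14.5) (16.5,8.5) (17.5,14.5) (17,30.5) (13,33)
edge 0: (2.5,32)→(4.5,14.5)  cross = 2.5·14.5 − 4.5·32 = -107.7500; (r_i+r_j)·cross = 7·-107.7500 = -754.2500
edge 1: (4.5,14.5)→(16.5,8.5)  cross = 4.5·8.5 − 16.5·14.5 = -201.0000; (r_i+r_j)·cross = 21·-201.0000 = -4221.0000
edge 2: (16.5,8.5)→(17.5,14.5)  cross = 16.5·14.5 − 17.5·8.5 = 90.5000; (r_i+r_j)·cross = 34·90.5000 = 3077.0000
edge 3: (17.5,14.5)→(17,30.5)  cross = 17.5·30.5 − 17·14.5 = 287.2500; (r_i+r_j)·cross = 34.5·287.2500 = 9910.1250
edge 4: (17,30.5)→(13,33)  cross = 17·33 − 13·30.5 = 164.5000; (r_i+r_j)·cross = 30·164.5000 = 4935.0000
edge 5: (13,33)→(2.5,32)  cross = 13·32 − 2.5·33 = 333.5000; (r_i+r_j)·cross = 15.5·333.5000 = 5169.2500
Σcross = 567.0000 → A = |Σcross|/2 = 283.5000 mm²
Σ(r_i+r_j)·cross = 18116.1250 → first moment M = |Σ|/6 = 3019.3542
R_c = M/A = 3019.3542/283.5000 = 10.6503 mm
θ = 295° = 5.148721 rad
V = θ·R_c·A = 5.148721·10.6503·283.5000 = 15545.813 mm³

Volume = 15545.813 mm³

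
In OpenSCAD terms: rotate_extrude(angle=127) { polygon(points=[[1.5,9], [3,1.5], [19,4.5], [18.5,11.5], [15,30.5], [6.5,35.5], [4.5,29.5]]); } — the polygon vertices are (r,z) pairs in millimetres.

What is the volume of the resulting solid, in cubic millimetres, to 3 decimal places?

Profile (r,z), 7 vertices: (1.5,9) (3,1.5) (19,4.5) (18.5,11.5) (15,30.5) (6.5,35.5) (4.5,29.5)
edge 0: (1.5,9)→(3,1.5)  cross = 1.5·1.5 − 3·9 = -24.7500; (r_i+r_j)·cross = 4.5·-24.7500 = -111.3750
edge 1: (3,1.5)→(19,4.5)  cross = 3·4.5 − 19·1.5 = -15.0000; (r_i+r_j)·cross = 22·-15.0000 = -330.0000
edge 2: (19,4.5)→(18.5,11.5)  cross = 19·11.5 − 18.5·4.5 = 135.2500; (r_i+r_j)·cross = 37.5·135.2500 = 5071.8750
edge 3: (18.5,11.5)→(15,30.5)  cross = 18.5·30.5 − 15·11.5 = 391.7500; (r_i+r_j)·cross = 33.5·391.7500 = 13123.6250
edge 4: (15,30.5)→(6.5,35.5)  cross = 15·35.5 − 6.5·30.5 = 334.2500; (r_i+r_j)·cross = 21.5·334.2500 = 7186.3750
edge 5: (6.5,35.5)→(4.5,29.5)  cross = 6.5·29.5 − 4.5·35.5 = 32.0000; (r_i+r_j)·cross = 11·32.0000 = 352.0000
edge 6: (4.5,29.5)→(1.5,9)  cross = 4.5·9 − 1.5·29.5 = -3.7500; (r_i+r_j)·cross = 6·-3.7500 = -22.5000
Σcross = 849.7500 → A = |Σcross|/2 = 424.8750 mm²
Σ(r_i+r_j)·cross = 25270.0000 → first moment M = |Σ|/6 = 4211.6667
R_c = M/A = 4211.6667/424.8750 = 9.9127 mm
θ = 127° = 2.216568 rad
V = θ·R_c·A = 2.216568·9.9127·424.8750 = 9335.446 mm³

Volume = 9335.446 mm³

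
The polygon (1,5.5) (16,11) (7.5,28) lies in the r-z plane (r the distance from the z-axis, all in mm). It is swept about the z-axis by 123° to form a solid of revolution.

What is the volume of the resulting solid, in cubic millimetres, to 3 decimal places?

Profile (r,z), 3 vertices: (1,5.5) (16,11) (7.5,28)
edge 0: (1,5.5)→(16,11)  cross = 1·11 − 16·5.5 = -77.0000; (r_i+r_j)·cross = 17·-77.0000 = -1309.0000
edge 1: (16,11)→(7.5,28)  cross = 16·28 − 7.5·11 = 365.5000; (r_i+r_j)·cross = 23.5·365.5000 = 8589.2500
edge 2: (7.5,28)→(1,5.5)  cross = 7.5·5.5 − 1·28 = 13.2500; (r_i+r_j)·cross = 8.5·13.2500 = 112.6250
Σcross = 301.7500 → A = |Σcross|/2 = 150.8750 mm²
Σ(r_i+r_j)·cross = 7392.8750 → first moment M = |Σ|/6 = 1232.1458
R_c = M/A = 1232.1458/150.8750 = 8.1667 mm
θ = 123° = 2.146755 rad
V = θ·R_c·A = 2.146755·8.1667·150.8750 = 2645.115 mm³

Volume = 2645.115 mm³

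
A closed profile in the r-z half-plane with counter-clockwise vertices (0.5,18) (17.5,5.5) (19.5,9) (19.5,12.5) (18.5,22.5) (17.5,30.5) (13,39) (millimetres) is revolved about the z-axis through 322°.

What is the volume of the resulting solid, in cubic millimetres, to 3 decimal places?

Profile (r,z), 7 vertices: (0.5,18) (17.5,5.5) (19.5,9) (19.5,12.5) (18.5,22.5) (17.5,30.5) (13,39)
edge 0: (0.5,18)→(17.5,5.5)  cross = 0.5·5.5 − 17.5·18 = -312.2500; (r_i+r_j)·cross = 18·-312.2500 = -5620.5000
edge 1: (17.5,5.5)→(19.5,9)  cross = 17.5·9 − 19.5·5.5 = 50.2500; (r_i+r_j)·cross = 37·50.2500 = 1859.2500
edge 2: (19.5,9)→(19.5,12.5)  cross = 19.5·12.5 − 19.5·9 = 68.2500; (r_i+r_j)·cross = 39·68.2500 = 2661.7500
edge 3: (19.5,12.5)→(18.5,22.5)  cross = 19.5·22.5 − 18.5·12.5 = 207.5000; (r_i+r_j)·cross = 38·207.5000 = 7885.0000
edge 4: (18.5,22.5)→(17.5,30.5)  cross = 18.5·30.5 − 17.5·22.5 = 170.5000; (r_i+r_j)·cross = 36·170.5000 = 6138.0000
edge 5: (17.5,30.5)→(13,39)  cross = 17.5·39 − 13·30.5 = 286.0000; (r_i+r_j)·cross = 30.5·286.0000 = 8723.0000
edge 6: (13,39)→(0.5,18)  cross = 13·18 − 0.5·39 = 214.5000; (r_i+r_j)·cross = 13.5·214.5000 = 2895.7500
Σcross = 684.7500 → A = |Σcross|/2 = 342.3750 mm²
Σ(r_i+r_j)·cross = 24542.2500 → first moment M = |Σ|/6 = 4090.3750
R_c = M/A = 4090.3750/342.3750 = 11.9471 mm
θ = 322° = 5.619960 rad
V = θ·R_c·A = 5.619960·11.9471·342.3750 = 22987.745 mm³

Volume = 22987.745 mm³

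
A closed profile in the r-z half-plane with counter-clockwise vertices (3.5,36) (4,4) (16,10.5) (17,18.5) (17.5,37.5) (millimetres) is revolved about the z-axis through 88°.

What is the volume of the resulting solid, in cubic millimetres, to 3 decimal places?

Profile (r,z), 5 vertices: (3.5,36) (4,4) (16,10.5) (17,18.5) (17.5,37.5)
edge 0: (3.5,36)→(4,4)  cross = 3.5·4 − 4·36 = -130.0000; (r_i+r_j)·cross = 7.5·-130.0000 = -975.0000
edge 1: (4,4)→(16,10.5)  cross = 4·10.5 − 16·4 = -22.0000; (r_i+r_j)·cross = 20·-22.0000 = -440.0000
edge 2: (16,10.5)→(17,18.5)  cross = 16·18.5 − 17·10.5 = 117.5000; (r_i+r_j)·cross = 33·117.5000 = 3877.5000
edge 3: (17,18.5)→(17.5,37.5)  cross = 17·37.5 − 17.5·18.5 = 313.7500; (r_i+r_j)·cross = 34.5·313.7500 = 10824.3750
edge 4: (17.5,37.5)→(3.5,36)  cross = 17.5·36 − 3.5·37.5 = 498.7500; (r_i+r_j)·cross = 21·498.7500 = 10473.7500
Σcross = 778.0000 → A = |Σcross|/2 = 389.0000 mm²
Σ(r_i+r_j)·cross = 23760.6250 → first moment M = |Σ|/6 = 3960.1042
R_c = M/A = 3960.1042/389.0000 = 10.1802 mm
θ = 88° = 1.535890 rad
V = θ·R_c·A = 1.535890·10.1802·389.0000 = 6082.283 mm³

Volume = 6082.283 mm³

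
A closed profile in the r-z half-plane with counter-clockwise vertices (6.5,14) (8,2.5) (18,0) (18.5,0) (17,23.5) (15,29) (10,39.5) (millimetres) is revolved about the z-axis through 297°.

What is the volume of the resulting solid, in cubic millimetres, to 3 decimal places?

Profile (r,z), 7 vertices: (6.5,14) (8,2.5) (18,0) (18.5,0) (17,23.5) (15,29) (10,39.5)
edge 0: (6.5,14)→(8,2.5)  cross = 6.5·2.5 − 8·14 = -95.7500; (r_i+r_j)·cross = 14.5·-95.7500 = -1388.3750
edge 1: (8,2.5)→(18,0)  cross = 8·0 − 18·2.5 = -45.0000; (r_i+r_j)·cross = 26·-45.0000 = -1170.0000
edge 2: (18,0)→(18.5,0)  cross = 18·0 − 18.5·0 = 0.0000; (r_i+r_j)·cross = 36.5·0.0000 = 0.0000
edge 3: (18.5,0)→(17,23.5)  cross = 18.5·23.5 − 17·0 = 434.7500; (r_i+r_j)·cross = 35.5·434.7500 = 15433.6250
edge 4: (17,23.5)→(15,29)  cross = 17·29 − 15·23.5 = 140.5000; (r_i+r_j)·cross = 32·140.5000 = 4496.0000
edge 5: (15,29)→(10,39.5)  cross = 15·39.5 − 10·29 = 302.5000; (r_i+r_j)·cross = 25·302.5000 = 7562.5000
edge 6: (10,39.5)→(6.5,14)  cross = 10·14 − 6.5·39.5 = -116.7500; (r_i+r_j)·cross = 16.5·-116.7500 = -1926.3750
Σcross = 620.2500 → A = |Σcross|/2 = 310.1250 mm²
Σ(r_i+r_j)·cross = 23007.3750 → first moment M = |Σ|/6 = 3834.5625
R_c = M/A = 3834.5625/310.1250 = 12.3646 mm
θ = 297° = 5.183628 rad
V = θ·R_c·A = 5.183628·12.3646·310.1250 = 19876.945 mm³

Volume = 19876.945 mm³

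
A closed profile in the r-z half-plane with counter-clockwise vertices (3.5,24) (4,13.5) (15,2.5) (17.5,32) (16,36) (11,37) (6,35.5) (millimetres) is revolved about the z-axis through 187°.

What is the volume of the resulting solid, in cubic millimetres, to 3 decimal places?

Volume = 12213.079 mm³

Profile (r,z), 7 vertices: (3.5,24) (4,13.5) (15,2.5) (17.5,32) (16,36) (11,37) (6,35.5)
edge 0: (3.5,24)→(4,13.5)  cross = 3.5·13.5 − 4·24 = -48.7500; (r_i+r_j)·cross = 7.5·-48.7500 = -365.6250
edge 1: (4,13.5)→(15,2.5)  cross = 4·2.5 − 15·13.5 = -192.5000; (r_i+r_j)·cross = 19·-192.5000 = -3657.5000
edge 2: (15,2.5)→(17.5,32)  cross = 15·32 − 17.5·2.5 = 436.2500; (r_i+r_j)·cross = 32.5·436.2500 = 14178.1250
edge 3: (17.5,32)→(16,36)  cross = 17.5·36 − 16·32 = 118.0000; (r_i+r_j)·cross = 33.5·118.0000 = 3953.0000
edge 4: (16,36)→(11,37)  cross = 16·37 − 11·36 = 196.0000; (r_i+r_j)·cross = 27·196.0000 = 5292.0000
edge 5: (11,37)→(6,35.5)  cross = 11·35.5 − 6·37 = 168.5000; (r_i+r_j)·cross = 17·168.5000 = 2864.5000
edge 6: (6,35.5)→(3.5,24)  cross = 6·24 − 3.5·35.5 = 19.7500; (r_i+r_j)·cross = 9.5·19.7500 = 187.6250
Σcross = 697.2500 → A = |Σcross|/2 = 348.6250 mm²
Σ(r_i+r_j)·cross = 22452.1250 → first moment M = |Σ|/6 = 3742.0208
R_c = M/A = 3742.0208/348.6250 = 10.7337 mm
θ = 187° = 3.263766 rad
V = θ·R_c·A = 3.263766·10.7337·348.6250 = 12213.079 mm³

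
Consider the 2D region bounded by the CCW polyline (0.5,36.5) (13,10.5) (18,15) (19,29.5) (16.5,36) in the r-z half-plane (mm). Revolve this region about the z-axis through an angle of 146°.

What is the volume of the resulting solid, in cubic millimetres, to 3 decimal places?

Profile (r,z), 5 vertices: (0.5,36.5) (13,10.5) (18,15) (19,29.5) (16.5,36)
edge 0: (0.5,36.5)→(13,10.5)  cross = 0.5·10.5 − 13·36.5 = -469.2500; (r_i+r_j)·cross = 13.5·-469.2500 = -6334.8750
edge 1: (13,10.5)→(18,15)  cross = 13·15 − 18·10.5 = 6.0000; (r_i+r_j)·cross = 31·6.0000 = 186.0000
edge 2: (18,15)→(19,29.5)  cross = 18·29.5 − 19·15 = 246.0000; (r_i+r_j)·cross = 37·246.0000 = 9102.0000
edge 3: (19,29.5)→(16.5,36)  cross = 19·36 − 16.5·29.5 = 197.2500; (r_i+r_j)·cross = 35.5·197.2500 = 7002.3750
edge 4: (16.5,36)→(0.5,36.5)  cross = 16.5·36.5 − 0.5·36 = 584.2500; (r_i+r_j)·cross = 17·584.2500 = 9932.2500
Σcross = 564.2500 → A = |Σcross|/2 = 282.1250 mm²
Σ(r_i+r_j)·cross = 19887.7500 → first moment M = |Σ|/6 = 3314.6250
R_c = M/A = 3314.6250/282.1250 = 11.7488 mm
θ = 146° = 2.548181 rad
V = θ·R_c·A = 2.548181·11.7488·282.1250 = 8446.263 mm³

Volume = 8446.263 mm³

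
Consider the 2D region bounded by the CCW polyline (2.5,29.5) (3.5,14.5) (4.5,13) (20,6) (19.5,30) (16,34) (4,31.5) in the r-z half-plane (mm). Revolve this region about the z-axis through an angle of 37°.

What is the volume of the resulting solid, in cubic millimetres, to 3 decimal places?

Volume = 2897.538 mm³

Profile (r,z), 7 vertices: (2.5,29.5) (3.5,14.5) (4.5,13) (20,6) (19.5,30) (16,34) (4,31.5)
edge 0: (2.5,29.5)→(3.5,14.5)  cross = 2.5·14.5 − 3.5·29.5 = -67.0000; (r_i+r_j)·cross = 6·-67.0000 = -402.0000
edge 1: (3.5,14.5)→(4.5,13)  cross = 3.5·13 − 4.5·14.5 = -19.7500; (r_i+r_j)·cross = 8·-19.7500 = -158.0000
edge 2: (4.5,13)→(20,6)  cross = 4.5·6 − 20·13 = -233.0000; (r_i+r_j)·cross = 24.5·-233.0000 = -5708.5000
edge 3: (20,6)→(19.5,30)  cross = 20·30 − 19.5·6 = 483.0000; (r_i+r_j)·cross = 39.5·483.0000 = 19078.5000
edge 4: (19.5,30)→(16,34)  cross = 19.5·34 − 16·30 = 183.0000; (r_i+r_j)·cross = 35.5·183.0000 = 6496.5000
edge 5: (16,34)→(4,31.5)  cross = 16·31.5 − 4·34 = 368.0000; (r_i+r_j)·cross = 20·368.0000 = 7360.0000
edge 6: (4,31.5)→(2.5,29.5)  cross = 4·29.5 − 2.5·31.5 = 39.2500; (r_i+r_j)·cross = 6.5·39.2500 = 255.1250
Σcross = 753.5000 → A = |Σcross|/2 = 376.7500 mm²
Σ(r_i+r_j)·cross = 26921.6250 → first moment M = |Σ|/6 = 4486.9375
R_c = M/A = 4486.9375/376.7500 = 11.9096 mm
θ = 37° = 0.645772 rad
V = θ·R_c·A = 0.645772·11.9096·376.7500 = 2897.538 mm³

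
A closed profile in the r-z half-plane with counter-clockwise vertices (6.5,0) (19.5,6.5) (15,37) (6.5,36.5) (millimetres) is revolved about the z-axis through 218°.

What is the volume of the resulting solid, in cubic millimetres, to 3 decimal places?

Profile (r,z), 4 vertices: (6.5,0) (19.5,6.5) (15,37) (6.5,36.5)
edge 0: (6.5,0)→(19.5,6.5)  cross = 6.5·6.5 − 19.5·0 = 42.2500; (r_i+r_j)·cross = 26·42.2500 = 1098.5000
edge 1: (19.5,6.5)→(15,37)  cross = 19.5·37 − 15·6.5 = 624.0000; (r_i+r_j)·cross = 34.5·624.0000 = 21528.0000
edge 2: (15,37)→(6.5,36.5)  cross = 15·36.5 − 6.5·37 = 307.0000; (r_i+r_j)·cross = 21.5·307.0000 = 6600.5000
edge 3: (6.5,36.5)→(6.5,0)  cross = 6.5·0 − 6.5·36.5 = -237.2500; (r_i+r_j)·cross = 13·-237.2500 = -3084.2500
Σcross = 736.0000 → A = |Σcross|/2 = 368.0000 mm²
Σ(r_i+r_j)·cross = 26142.7500 → first moment M = |Σ|/6 = 4357.1250
R_c = M/A = 4357.1250/368.0000 = 11.8400 mm
θ = 218° = 3.804818 rad
V = θ·R_c·A = 3.804818·11.8400·368.0000 = 16578.067 mm³

Volume = 16578.067 mm³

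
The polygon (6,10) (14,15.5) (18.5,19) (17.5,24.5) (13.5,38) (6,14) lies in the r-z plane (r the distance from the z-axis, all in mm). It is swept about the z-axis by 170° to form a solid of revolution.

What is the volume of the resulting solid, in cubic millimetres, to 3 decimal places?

Profile (r,z), 6 vertices: (6,10) (14,15.5) (18.5,19) (17.5,24.5) (13.5,38) (6,14)
edge 0: (6,10)→(14,15.5)  cross = 6·15.5 − 14·10 = -47.0000; (r_i+r_j)·cross = 20·-47.0000 = -940.0000
edge 1: (14,15.5)→(18.5,19)  cross = 14·19 − 18.5·15.5 = -20.7500; (r_i+r_j)·cross = 32.5·-20.7500 = -674.3750
edge 2: (18.5,19)→(17.5,24.5)  cross = 18.5·24.5 − 17.5·19 = 120.7500; (r_i+r_j)·cross = 36·120.7500 = 4347.0000
edge 3: (17.5,24.5)→(13.5,38)  cross = 17.5·38 − 13.5·24.5 = 334.2500; (r_i+r_j)·cross = 31·334.2500 = 10361.7500
edge 4: (13.5,38)→(6,14)  cross = 13.5·14 − 6·38 = -39.0000; (r_i+r_j)·cross = 19.5·-39.0000 = -760.5000
edge 5: (6,14)→(6,10)  cross = 6·10 − 6·14 = -24.0000; (r_i+r_j)·cross = 12·-24.0000 = -288.0000
Σcross = 324.2500 → A = |Σcross|/2 = 162.1250 mm²
Σ(r_i+r_j)·cross = 12045.8750 → first moment M = |Σ|/6 = 2007.6458
R_c = M/A = 2007.6458/162.1250 = 12.3833 mm
θ = 170° = 2.967060 rad
V = θ·R_c·A = 2.967060·12.3833·162.1250 = 5956.805 mm³

Volume = 5956.805 mm³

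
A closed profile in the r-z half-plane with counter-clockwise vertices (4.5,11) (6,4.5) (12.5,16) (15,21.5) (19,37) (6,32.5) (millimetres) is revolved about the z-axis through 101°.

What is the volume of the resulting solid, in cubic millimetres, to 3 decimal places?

Profile (r,z), 6 vertices: (4.5,11) (6,4.5) (12.5,16) (15,21.5) (19,37) (6,32.5)
edge 0: (4.5,11)→(6,4.5)  cross = 4.5·4.5 − 6·11 = -45.7500; (r_i+r_j)·cross = 10.5·-45.7500 = -480.3750
edge 1: (6,4.5)→(12.5,16)  cross = 6·16 − 12.5·4.5 = 39.7500; (r_i+r_j)·cross = 18.5·39.7500 = 735.3750
edge 2: (12.5,16)→(15,21.5)  cross = 12.5·21.5 − 15·16 = 28.7500; (r_i+r_j)·cross = 27.5·28.7500 = 790.6250
edge 3: (15,21.5)→(19,37)  cross = 15·37 − 19·21.5 = 146.5000; (r_i+r_j)·cross = 34·146.5000 = 4981.0000
edge 4: (19,37)→(6,32.5)  cross = 19·32.5 − 6·37 = 395.5000; (r_i+r_j)·cross = 25·395.5000 = 9887.5000
edge 5: (6,32.5)→(4.5,11)  cross = 6·11 − 4.5·32.5 = -80.2500; (r_i+r_j)·cross = 10.5·-80.2500 = -842.6250
Σcross = 484.5000 → A = |Σcross|/2 = 242.2500 mm²
Σ(r_i+r_j)·cross = 15071.5000 → first moment M = |Σ|/6 = 2511.9167
R_c = M/A = 2511.9167/242.2500 = 10.3691 mm
θ = 101° = 1.762783 rad
V = θ·R_c·A = 1.762783·10.3691·242.2500 = 4427.963 mm³

Volume = 4427.963 mm³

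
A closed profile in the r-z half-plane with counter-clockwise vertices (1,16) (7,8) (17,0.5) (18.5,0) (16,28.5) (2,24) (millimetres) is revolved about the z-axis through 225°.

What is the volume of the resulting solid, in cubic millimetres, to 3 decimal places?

Profile (r,z), 6 vertices: (1,16) (7,8) (17,0.5) (18.5,0) (16,28.5) (2,24)
edge 0: (1,16)→(7,8)  cross = 1·8 − 7·16 = -104.0000; (r_i+r_j)·cross = 8·-104.0000 = -832.0000
edge 1: (7,8)→(17,0.5)  cross = 7·0.5 − 17·8 = -132.5000; (r_i+r_j)·cross = 24·-132.5000 = -3180.0000
edge 2: (17,0.5)→(18.5,0)  cross = 17·0 − 18.5·0.5 = -9.2500; (r_i+r_j)·cross = 35.5·-9.2500 = -328.3750
edge 3: (18.5,0)→(16,28.5)  cross = 18.5·28.5 − 16·0 = 527.2500; (r_i+r_j)·cross = 34.5·527.2500 = 18190.1250
edge 4: (16,28.5)→(2,24)  cross = 16·24 − 2·28.5 = 327.0000; (r_i+r_j)·cross = 18·327.0000 = 5886.0000
edge 5: (2,24)→(1,16)  cross = 2·16 − 1·24 = 8.0000; (r_i+r_j)·cross = 3·8.0000 = 24.0000
Σcross = 616.5000 → A = |Σcross|/2 = 308.2500 mm²
Σ(r_i+r_j)·cross = 19759.7500 → first moment M = |Σ|/6 = 3293.2917
R_c = M/A = 3293.2917/308.2500 = 10.6838 mm
θ = 225° = 3.926991 rad
V = θ·R_c·A = 3.926991·10.6838·308.2500 = 12932.726 mm³

Volume = 12932.726 mm³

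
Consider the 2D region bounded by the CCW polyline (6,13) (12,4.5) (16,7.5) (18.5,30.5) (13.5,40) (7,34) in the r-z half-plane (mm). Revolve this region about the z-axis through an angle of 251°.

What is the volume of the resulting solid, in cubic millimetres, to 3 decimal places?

Profile (r,z), 6 vertices: (6,13) (12,4.5) (16,7.5) (18.5,30.5) (13.5,40) (7,34)
edge 0: (6,13)→(12,4.5)  cross = 6·4.5 − 12·13 = -129.0000; (r_i+r_j)·cross = 18·-129.0000 = -2322.0000
edge 1: (12,4.5)→(16,7.5)  cross = 12·7.5 − 16·4.5 = 18.0000; (r_i+r_j)·cross = 28·18.0000 = 504.0000
edge 2: (16,7.5)→(18.5,30.5)  cross = 16·30.5 − 18.5·7.5 = 349.2500; (r_i+r_j)·cross = 34.5·349.2500 = 12049.1250
edge 3: (18.5,30.5)→(13.5,40)  cross = 18.5·40 − 13.5·30.5 = 328.2500; (r_i+r_j)·cross = 32·328.2500 = 10504.0000
edge 4: (13.5,40)→(7,34)  cross = 13.5·34 − 7·40 = 179.0000; (r_i+r_j)·cross = 20.5·179.0000 = 3669.5000
edge 5: (7,34)→(6,13)  cross = 7·13 − 6·34 = -113.0000; (r_i+r_j)·cross = 13·-113.0000 = -1469.0000
Σcross = 632.5000 → A = |Σcross|/2 = 316.2500 mm²
Σ(r_i+r_j)·cross = 22935.6250 → first moment M = |Σ|/6 = 3822.6042
R_c = M/A = 3822.6042/316.2500 = 12.0873 mm
θ = 251° = 4.380776 rad
V = θ·R_c·A = 4.380776·12.0873·316.2500 = 16745.974 mm³

Volume = 16745.974 mm³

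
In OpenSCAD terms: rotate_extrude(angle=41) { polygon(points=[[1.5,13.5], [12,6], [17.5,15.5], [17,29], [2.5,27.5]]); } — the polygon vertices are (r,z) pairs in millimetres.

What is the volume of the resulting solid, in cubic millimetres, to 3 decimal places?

Profile (r,z), 5 vertices: (1.5,13.5) (12,6) (17.5,15.5) (17,29) (2.5,27.5)
edge 0: (1.5,13.5)→(12,6)  cross = 1.5·6 − 12·13.5 = -153.0000; (r_i+r_j)·cross = 13.5·-153.0000 = -2065.5000
edge 1: (12,6)→(17.5,15.5)  cross = 12·15.5 − 17.5·6 = 81.0000; (r_i+r_j)·cross = 29.5·81.0000 = 2389.5000
edge 2: (17.5,15.5)→(17,29)  cross = 17.5·29 − 17·15.5 = 244.0000; (r_i+r_j)·cross = 34.5·244.0000 = 8418.0000
edge 3: (17,29)→(2.5,27.5)  cross = 17·27.5 − 2.5·29 = 395.0000; (r_i+r_j)·cross = 19.5·395.0000 = 7702.5000
edge 4: (2.5,27.5)→(1.5,13.5)  cross = 2.5·13.5 − 1.5·27.5 = -7.5000; (r_i+r_j)·cross = 4·-7.5000 = -30.0000
Σcross = 559.5000 → A = |Σcross|/2 = 279.7500 mm²
Σ(r_i+r_j)·cross = 16414.5000 → first moment M = |Σ|/6 = 2735.7500
R_c = M/A = 2735.7500/279.7500 = 9.7793 mm
θ = 41° = 0.715585 rad
V = θ·R_c·A = 0.715585·9.7793·279.7500 = 1957.662 mm³

Volume = 1957.662 mm³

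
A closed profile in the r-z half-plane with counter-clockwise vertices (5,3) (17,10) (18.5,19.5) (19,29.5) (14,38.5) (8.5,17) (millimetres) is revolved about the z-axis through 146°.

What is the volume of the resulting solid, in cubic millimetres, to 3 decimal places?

Volume = 8260.246 mm³

Profile (r,z), 6 vertices: (5,3) (17,10) (18.5,19.5) (19,29.5) (14,38.5) (8.5,17)
edge 0: (5,3)→(17,10)  cross = 5·10 − 17·3 = -1.0000; (r_i+r_j)·cross = 22·-1.0000 = -22.0000
edge 1: (17,10)→(18.5,19.5)  cross = 17·19.5 − 18.5·10 = 146.5000; (r_i+r_j)·cross = 35.5·146.5000 = 5200.7500
edge 2: (18.5,19.5)→(19,29.5)  cross = 18.5·29.5 − 19·19.5 = 175.2500; (r_i+r_j)·cross = 37.5·175.2500 = 6571.8750
edge 3: (19,29.5)→(14,38.5)  cross = 19·38.5 − 14·29.5 = 318.5000; (r_i+r_j)·cross = 33·318.5000 = 10510.5000
edge 4: (14,38.5)→(8.5,17)  cross = 14·17 − 8.5·38.5 = -89.2500; (r_i+r_j)·cross = 22.5·-89.2500 = -2008.1250
edge 5: (8.5,17)→(5,3)  cross = 8.5·3 − 5·17 = -59.5000; (r_i+r_j)·cross = 13.5·-59.5000 = -803.2500
Σcross = 490.5000 → A = |Σcross|/2 = 245.2500 mm²
Σ(r_i+r_j)·cross = 19449.7500 → first moment M = |Σ|/6 = 3241.6250
R_c = M/A = 3241.6250/245.2500 = 13.2176 mm
θ = 146° = 2.548181 rad
V = θ·R_c·A = 2.548181·13.2176·245.2500 = 8260.246 mm³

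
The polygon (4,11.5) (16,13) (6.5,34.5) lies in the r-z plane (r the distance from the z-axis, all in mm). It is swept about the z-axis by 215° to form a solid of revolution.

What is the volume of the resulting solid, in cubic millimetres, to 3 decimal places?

Profile (r,z), 3 vertices: (4,11.5) (16,13) (6.5,34.5)
edge 0: (4,11.5)→(16,13)  cross = 4·13 − 16·11.5 = -132.0000; (r_i+r_j)·cross = 20·-132.0000 = -2640.0000
edge 1: (16,13)→(6.5,34.5)  cross = 16·34.5 − 6.5·13 = 467.5000; (r_i+r_j)·cross = 22.5·467.5000 = 10518.7500
edge 2: (6.5,34.5)→(4,11.5)  cross = 6.5·11.5 − 4·34.5 = -63.2500; (r_i+r_j)·cross = 10.5·-63.2500 = -664.1250
Σcross = 272.2500 → A = |Σcross|/2 = 136.1250 mm²
Σ(r_i+r_j)·cross = 7214.6250 → first moment M = |Σ|/6 = 1202.4375
R_c = M/A = 1202.4375/136.1250 = 8.8333 mm
θ = 215° = 3.752458 rad
V = θ·R_c·A = 3.752458·8.8333·136.1250 = 4512.096 mm³

Volume = 4512.096 mm³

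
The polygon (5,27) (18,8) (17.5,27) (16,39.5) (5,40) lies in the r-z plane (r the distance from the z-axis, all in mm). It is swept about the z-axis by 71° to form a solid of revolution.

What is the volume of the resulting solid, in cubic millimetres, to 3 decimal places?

Volume = 3996.858 mm³

Profile (r,z), 5 vertices: (5,27) (18,8) (17.5,27) (16,39.5) (5,40)
edge 0: (5,27)→(18,8)  cross = 5·8 − 18·27 = -446.0000; (r_i+r_j)·cross = 23·-446.0000 = -10258.0000
edge 1: (18,8)→(17.5,27)  cross = 18·27 − 17.5·8 = 346.0000; (r_i+r_j)·cross = 35.5·346.0000 = 12283.0000
edge 2: (17.5,27)→(16,39.5)  cross = 17.5·39.5 − 16·27 = 259.2500; (r_i+r_j)·cross = 33.5·259.2500 = 8684.8750
edge 3: (16,39.5)→(5,40)  cross = 16·40 − 5·39.5 = 442.5000; (r_i+r_j)·cross = 21·442.5000 = 9292.5000
edge 4: (5,40)→(5,27)  cross = 5·27 − 5·40 = -65.0000; (r_i+r_j)·cross = 10·-65.0000 = -650.0000
Σcross = 536.7500 → A = |Σcross|/2 = 268.3750 mm²
Σ(r_i+r_j)·cross = 19352.3750 → first moment M = |Σ|/6 = 3225.3958
R_c = M/A = 3225.3958/268.3750 = 12.0182 mm
θ = 71° = 1.239184 rad
V = θ·R_c·A = 1.239184·12.0182·268.3750 = 3996.858 mm³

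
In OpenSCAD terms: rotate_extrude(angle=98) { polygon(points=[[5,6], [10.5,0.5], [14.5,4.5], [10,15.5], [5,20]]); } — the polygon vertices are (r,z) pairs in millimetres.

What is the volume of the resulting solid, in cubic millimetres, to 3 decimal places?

Profile (r,z), 5 vertices: (5,6) (10.5,0.5) (14.5,4.5) (10,15.5) (5,20)
edge 0: (5,6)→(10.5,0.5)  cross = 5·0.5 − 10.5·6 = -60.5000; (r_i+r_j)·cross = 15.5·-60.5000 = -937.7500
edge 1: (10.5,0.5)→(14.5,4.5)  cross = 10.5·4.5 − 14.5·0.5 = 40.0000; (r_i+r_j)·cross = 25·40.0000 = 1000.0000
edge 2: (14.5,4.5)→(10,15.5)  cross = 14.5·15.5 − 10·4.5 = 179.7500; (r_i+r_j)·cross = 24.5·179.7500 = 4403.8750
edge 3: (10,15.5)→(5,20)  cross = 10·20 − 5·15.5 = 122.5000; (r_i+r_j)·cross = 15·122.5000 = 1837.5000
edge 4: (5,20)→(5,6)  cross = 5·6 − 5·20 = -70.0000; (r_i+r_j)·cross = 10·-70.0000 = -700.0000
Σcross = 211.7500 → A = |Σcross|/2 = 105.8750 mm²
Σ(r_i+r_j)·cross = 5603.6250 → first moment M = |Σ|/6 = 933.9375
R_c = M/A = 933.9375/105.8750 = 8.8211 mm
θ = 98° = 1.710423 rad
V = θ·R_c·A = 1.710423·8.8211·105.8750 = 1597.428 mm³

Volume = 1597.428 mm³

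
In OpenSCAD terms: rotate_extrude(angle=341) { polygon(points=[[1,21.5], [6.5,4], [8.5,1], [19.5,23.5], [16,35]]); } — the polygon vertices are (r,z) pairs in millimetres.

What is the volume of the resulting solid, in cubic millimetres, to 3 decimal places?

Volume = 19590.718 mm³

Profile (r,z), 5 vertices: (1,21.5) (6.5,4) (8.5,1) (19.5,23.5) (16,35)
edge 0: (1,21.5)→(6.5,4)  cross = 1·4 − 6.5·21.5 = -135.7500; (r_i+r_j)·cross = 7.5·-135.7500 = -1018.1250
edge 1: (6.5,4)→(8.5,1)  cross = 6.5·1 − 8.5·4 = -27.5000; (r_i+r_j)·cross = 15·-27.5000 = -412.5000
edge 2: (8.5,1)→(19.5,23.5)  cross = 8.5·23.5 − 19.5·1 = 180.2500; (r_i+r_j)·cross = 28·180.2500 = 5047.0000
edge 3: (19.5,23.5)→(16,35)  cross = 19.5·35 − 16·23.5 = 306.5000; (r_i+r_j)·cross = 35.5·306.5000 = 10880.7500
edge 4: (16,35)→(1,21.5)  cross = 16·21.5 − 1·35 = 309.0000; (r_i+r_j)·cross = 17·309.0000 = 5253.0000
Σcross = 632.5000 → A = |Σcross|/2 = 316.2500 mm²
Σ(r_i+r_j)·cross = 19750.1250 → first moment M = |Σ|/6 = 3291.6875
R_c = M/A = 3291.6875/316.2500 = 10.4085 mm
θ = 341° = 5.951573 rad
V = θ·R_c·A = 5.951573·10.4085·316.2500 = 19590.718 mm³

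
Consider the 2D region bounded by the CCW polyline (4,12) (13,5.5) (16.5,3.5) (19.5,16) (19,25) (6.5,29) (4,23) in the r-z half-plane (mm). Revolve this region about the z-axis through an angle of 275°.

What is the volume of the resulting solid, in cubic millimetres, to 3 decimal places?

Volume = 16323.128 mm³

Profile (r,z), 7 vertices: (4,12) (13,5.5) (16.5,3.5) (19.5,16) (19,25) (6.5,29) (4,23)
edge 0: (4,12)→(13,5.5)  cross = 4·5.5 − 13·12 = -134.0000; (r_i+r_j)·cross = 17·-134.0000 = -2278.0000
edge 1: (13,5.5)→(16.5,3.5)  cross = 13·3.5 − 16.5·5.5 = -45.2500; (r_i+r_j)·cross = 29.5·-45.2500 = -1334.8750
edge 2: (16.5,3.5)→(19.5,16)  cross = 16.5·16 − 19.5·3.5 = 195.7500; (r_i+r_j)·cross = 36·195.7500 = 7047.0000
edge 3: (19.5,16)→(19,25)  cross = 19.5·25 − 19·16 = 183.5000; (r_i+r_j)·cross = 38.5·183.5000 = 7064.7500
edge 4: (19,25)→(6.5,29)  cross = 19·29 − 6.5·25 = 388.5000; (r_i+r_j)·cross = 25.5·388.5000 = 9906.7500
edge 5: (6.5,29)→(4,23)  cross = 6.5·23 − 4·29 = 33.5000; (r_i+r_j)·cross = 10.5·33.5000 = 351.7500
edge 6: (4,23)→(4,12)  cross = 4·12 − 4·23 = -44.0000; (r_i+r_j)·cross = 8·-44.0000 = -352.0000
Σcross = 578.0000 → A = |Σcross|/2 = 289.0000 mm²
Σ(r_i+r_j)·cross = 20405.3750 → first moment M = |Σ|/6 = 3400.8958
R_c = M/A = 3400.8958/289.0000 = 11.7678 mm
θ = 275° = 4.799655 rad
V = θ·R_c·A = 4.799655·11.7678·289.0000 = 16323.128 mm³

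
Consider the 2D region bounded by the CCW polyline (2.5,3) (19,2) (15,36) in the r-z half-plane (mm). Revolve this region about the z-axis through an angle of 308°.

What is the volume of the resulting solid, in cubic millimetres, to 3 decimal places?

Profile (r,z), 3 vertices: (2.5,3) (19,2) (15,36)
edge 0: (2.5,3)→(19,2)  cross = 2.5·2 − 19·3 = -52.0000; (r_i+r_j)·cross = 21.5·-52.0000 = -1118.0000
edge 1: (19,2)→(15,36)  cross = 19·36 − 15·2 = 654.0000; (r_i+r_j)·cross = 34·654.0000 = 22236.0000
edge 2: (15,36)→(2.5,3)  cross = 15·3 − 2.5·36 = -45.0000; (r_i+r_j)·cross = 17.5·-45.0000 = -787.5000
Σcross = 557.0000 → A = |Σcross|/2 = 278.5000 mm²
Σ(r_i+r_j)·cross = 20330.5000 → first moment M = |Σ|/6 = 3388.4167
R_c = M/A = 3388.4167/278.5000 = 12.1667 mm
θ = 308° = 5.375614 rad
V = θ·R_c·A = 5.375614·12.1667·278.5000 = 18214.820 mm³

Volume = 18214.820 mm³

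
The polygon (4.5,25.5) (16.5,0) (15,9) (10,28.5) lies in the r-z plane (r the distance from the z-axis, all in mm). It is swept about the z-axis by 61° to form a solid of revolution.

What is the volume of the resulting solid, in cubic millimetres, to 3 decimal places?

Volume = 1085.478 mm³

Profile (r,z), 4 vertices: (4.5,25.5) (16.5,0) (15,9) (10,28.5)
edge 0: (4.5,25.5)→(16.5,0)  cross = 4.5·0 − 16.5·25.5 = -420.7500; (r_i+r_j)·cross = 21·-420.7500 = -8835.7500
edge 1: (16.5,0)→(15,9)  cross = 16.5·9 − 15·0 = 148.5000; (r_i+r_j)·cross = 31.5·148.5000 = 4677.7500
edge 2: (15,9)→(10,28.5)  cross = 15·28.5 − 10·9 = 337.5000; (r_i+r_j)·cross = 25·337.5000 = 8437.5000
edge 3: (10,28.5)→(4.5,25.5)  cross = 10·25.5 − 4.5·28.5 = 126.7500; (r_i+r_j)·cross = 14.5·126.7500 = 1837.8750
Σcross = 192.0000 → A = |Σcross|/2 = 96.0000 mm²
Σ(r_i+r_j)·cross = 6117.3750 → first moment M = |Σ|/6 = 1019.5625
R_c = M/A = 1019.5625/96.0000 = 10.6204 mm
θ = 61° = 1.064651 rad
V = θ·R_c·A = 1.064651·10.6204·96.0000 = 1085.478 mm³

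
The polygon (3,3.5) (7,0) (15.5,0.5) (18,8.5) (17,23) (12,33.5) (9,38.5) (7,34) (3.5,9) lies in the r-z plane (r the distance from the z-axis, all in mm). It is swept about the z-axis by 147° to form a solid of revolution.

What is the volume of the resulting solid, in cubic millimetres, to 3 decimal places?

Profile (r,z), 9 vertices: (3,3.5) (7,0) (15.5,0.5) (18,8.5) (17,23) (12,33.5) (9,38.5) (7,34) (3.5,9)
edge 0: (3,3.5)→(7,0)  cross = 3·0 − 7·3.5 = -24.5000; (r_i+r_j)·cross = 10·-24.5000 = -245.0000
edge 1: (7,0)→(15.5,0.5)  cross = 7·0.5 − 15.5·0 = 3.5000; (r_i+r_j)·cross = 22.5·3.5000 = 78.7500
edge 2: (15.5,0.5)→(18,8.5)  cross = 15.5·8.5 − 18·0.5 = 122.7500; (r_i+r_j)·cross = 33.5·122.7500 = 4112.1250
edge 3: (18,8.5)→(17,23)  cross = 18·23 − 17·8.5 = 269.5000; (r_i+r_j)·cross = 35·269.5000 = 9432.5000
edge 4: (17,23)→(12,33.5)  cross = 17·33.5 − 12·23 = 293.5000; (r_i+r_j)·cross = 29·293.5000 = 8511.5000
edge 5: (12,33.5)→(9,38.5)  cross = 12·38.5 − 9·33.5 = 160.5000; (r_i+r_j)·cross = 21·160.5000 = 3370.5000
edge 6: (9,38.5)→(7,34)  cross = 9·34 − 7·38.5 = 36.5000; (r_i+r_j)·cross = 16·36.5000 = 584.0000
edge 7: (7,34)→(3.5,9)  cross = 7·9 − 3.5·34 = -56.0000; (r_i+r_j)·cross = 10.5·-56.0000 = -588.0000
edge 8: (3.5,9)→(3,3.5)  cross = 3.5·3.5 − 3·9 = -14.7500; (r_i+r_j)·cross = 6.5·-14.7500 = -95.8750
Σcross = 791.0000 → A = |Σcross|/2 = 395.5000 mm²
Σ(r_i+r_j)·cross = 25160.5000 → first moment M = |Σ|/6 = 4193.4167
R_c = M/A = 4193.4167/395.5000 = 10.6028 mm
θ = 147° = 2.565634 rad
V = θ·R_c·A = 2.565634·10.6028·395.5000 = 10758.772 mm³

Volume = 10758.772 mm³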